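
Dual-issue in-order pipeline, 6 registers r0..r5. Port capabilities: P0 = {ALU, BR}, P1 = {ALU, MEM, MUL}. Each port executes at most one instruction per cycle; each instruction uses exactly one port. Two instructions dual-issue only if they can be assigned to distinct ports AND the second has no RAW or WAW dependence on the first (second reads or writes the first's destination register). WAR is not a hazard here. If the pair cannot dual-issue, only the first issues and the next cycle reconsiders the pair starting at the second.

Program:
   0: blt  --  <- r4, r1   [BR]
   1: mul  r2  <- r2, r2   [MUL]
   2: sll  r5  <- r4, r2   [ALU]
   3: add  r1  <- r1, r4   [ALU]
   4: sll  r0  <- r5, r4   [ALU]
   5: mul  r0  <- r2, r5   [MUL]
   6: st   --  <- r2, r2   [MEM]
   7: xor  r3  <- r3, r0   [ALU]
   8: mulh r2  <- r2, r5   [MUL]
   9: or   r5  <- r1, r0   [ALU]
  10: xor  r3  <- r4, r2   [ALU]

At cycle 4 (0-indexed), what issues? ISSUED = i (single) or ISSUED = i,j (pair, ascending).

t=0 i0/i1:blt/mul ; 2-wide
t=1 i2/i3:sll/add ; 2-wide
t=2 i4:sll ; WAW r0
t=3 i5:mul ; no-port MUL/MEM
t=4 i6/i7:st/xor ; 2-wide
t=5 i8/i9:mulh/or ; 2-wide
t=6 i10:xor ; tail

ISSUED = 6,7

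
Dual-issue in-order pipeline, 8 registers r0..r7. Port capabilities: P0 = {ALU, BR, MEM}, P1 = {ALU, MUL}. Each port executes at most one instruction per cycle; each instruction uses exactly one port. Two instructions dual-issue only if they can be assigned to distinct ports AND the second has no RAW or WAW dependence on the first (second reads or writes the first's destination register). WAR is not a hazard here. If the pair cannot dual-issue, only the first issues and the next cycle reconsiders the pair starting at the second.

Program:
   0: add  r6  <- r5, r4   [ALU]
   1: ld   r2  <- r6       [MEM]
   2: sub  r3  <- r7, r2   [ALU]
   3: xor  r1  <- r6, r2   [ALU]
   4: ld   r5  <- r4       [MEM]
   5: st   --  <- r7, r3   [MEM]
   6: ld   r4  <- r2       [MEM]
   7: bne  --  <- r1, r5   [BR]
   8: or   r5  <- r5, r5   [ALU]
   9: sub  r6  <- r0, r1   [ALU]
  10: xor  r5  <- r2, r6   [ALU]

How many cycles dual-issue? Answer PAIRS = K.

c0: i0 add  RAW r6
c1: i1 ld  RAW r2
c2: i2,i3 sub+xor  2-wide
c3: i4 ld  no-port MEM/MEM
c4: i5 st  no-port MEM/MEM
c5: i6 ld  no-port MEM/BR
c6: i7,i8 bne+or  2-wide
c7: i9 sub  RAW r6
c8: i10 xor  tail

PAIRS = 2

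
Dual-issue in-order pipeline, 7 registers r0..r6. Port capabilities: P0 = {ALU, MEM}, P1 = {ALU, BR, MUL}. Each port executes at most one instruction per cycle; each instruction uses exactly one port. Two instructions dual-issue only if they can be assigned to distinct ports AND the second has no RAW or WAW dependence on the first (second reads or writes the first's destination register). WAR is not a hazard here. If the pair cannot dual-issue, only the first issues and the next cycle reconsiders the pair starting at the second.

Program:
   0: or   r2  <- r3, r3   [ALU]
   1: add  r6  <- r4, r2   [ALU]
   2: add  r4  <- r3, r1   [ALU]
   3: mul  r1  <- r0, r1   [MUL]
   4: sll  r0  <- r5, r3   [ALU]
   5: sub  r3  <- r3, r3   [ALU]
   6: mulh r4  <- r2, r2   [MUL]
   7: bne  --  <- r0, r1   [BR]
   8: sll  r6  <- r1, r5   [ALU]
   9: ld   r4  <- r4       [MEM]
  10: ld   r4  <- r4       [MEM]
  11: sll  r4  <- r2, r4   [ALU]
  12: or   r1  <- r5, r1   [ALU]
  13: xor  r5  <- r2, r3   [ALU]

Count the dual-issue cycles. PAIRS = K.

0. or.ALU @i0  | RAW r2
1. add.ALU add.ALU @i1+i2  | 2-wide
2. mul.MUL sll.ALU @i3+i4  | 2-wide
3. sub.ALU mulh.MUL @i5+i6  | 2-wide
4. bne.BR sll.ALU @i7+i8  | 2-wide
5. ld.MEM @i9  | no-port MEM/MEM
6. ld.MEM @i10  | RAW+WAW r4
7. sll.ALU or.ALU @i11+i12  | 2-wide
8. xor.ALU @i13  | tail

PAIRS = 5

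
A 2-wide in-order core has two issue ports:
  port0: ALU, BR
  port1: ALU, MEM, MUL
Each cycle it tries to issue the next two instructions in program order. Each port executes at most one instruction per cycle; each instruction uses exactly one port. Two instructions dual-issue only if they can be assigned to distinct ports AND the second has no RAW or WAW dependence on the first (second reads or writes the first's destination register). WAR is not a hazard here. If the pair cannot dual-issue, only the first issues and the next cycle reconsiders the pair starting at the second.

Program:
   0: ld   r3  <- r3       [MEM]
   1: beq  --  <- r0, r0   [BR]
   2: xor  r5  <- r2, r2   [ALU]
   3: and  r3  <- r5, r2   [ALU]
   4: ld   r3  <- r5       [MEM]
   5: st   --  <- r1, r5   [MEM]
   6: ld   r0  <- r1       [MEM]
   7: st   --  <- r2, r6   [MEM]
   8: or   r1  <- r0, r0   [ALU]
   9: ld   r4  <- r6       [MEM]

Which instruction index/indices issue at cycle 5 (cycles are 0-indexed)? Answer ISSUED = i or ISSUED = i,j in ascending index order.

#0 head=0: ld+beq i0&i1 dual
#1 head=2: xor i2 RAW r5
#2 head=3: and i3 WAW r3
#3 head=4: ld i4 no-port MEM/MEM
#4 head=5: st i5 no-port MEM/MEM
#5 head=6: ld i6 no-port MEM/MEM
#6 head=7: st+or i7&i8 dual
#7 head=9: ld i9 tail

ISSUED = 6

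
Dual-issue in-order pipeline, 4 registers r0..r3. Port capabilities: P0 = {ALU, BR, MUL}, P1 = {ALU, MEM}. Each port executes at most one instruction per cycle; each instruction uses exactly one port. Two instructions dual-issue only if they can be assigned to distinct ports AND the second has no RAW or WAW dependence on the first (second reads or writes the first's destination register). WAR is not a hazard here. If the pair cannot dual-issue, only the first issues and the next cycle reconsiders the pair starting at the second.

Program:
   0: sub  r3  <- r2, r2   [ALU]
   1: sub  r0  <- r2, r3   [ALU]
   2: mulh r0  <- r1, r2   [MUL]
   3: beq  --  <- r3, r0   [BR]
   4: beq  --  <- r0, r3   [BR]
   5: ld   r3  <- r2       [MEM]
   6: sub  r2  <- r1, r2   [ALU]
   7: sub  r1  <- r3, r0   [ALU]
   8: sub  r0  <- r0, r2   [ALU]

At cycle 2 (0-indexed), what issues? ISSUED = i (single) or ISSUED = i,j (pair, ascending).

0. sub @i0  | RAW r3
1. sub @i1  | WAW r0
2. mulh @i2  | no-port MUL/BR
3. beq @i3  | no-port BR/BR
4. beq;ld @i4/i5  | pair
5. sub;sub @i6/i7  | pair
6. sub @i8  | tail

ISSUED = 2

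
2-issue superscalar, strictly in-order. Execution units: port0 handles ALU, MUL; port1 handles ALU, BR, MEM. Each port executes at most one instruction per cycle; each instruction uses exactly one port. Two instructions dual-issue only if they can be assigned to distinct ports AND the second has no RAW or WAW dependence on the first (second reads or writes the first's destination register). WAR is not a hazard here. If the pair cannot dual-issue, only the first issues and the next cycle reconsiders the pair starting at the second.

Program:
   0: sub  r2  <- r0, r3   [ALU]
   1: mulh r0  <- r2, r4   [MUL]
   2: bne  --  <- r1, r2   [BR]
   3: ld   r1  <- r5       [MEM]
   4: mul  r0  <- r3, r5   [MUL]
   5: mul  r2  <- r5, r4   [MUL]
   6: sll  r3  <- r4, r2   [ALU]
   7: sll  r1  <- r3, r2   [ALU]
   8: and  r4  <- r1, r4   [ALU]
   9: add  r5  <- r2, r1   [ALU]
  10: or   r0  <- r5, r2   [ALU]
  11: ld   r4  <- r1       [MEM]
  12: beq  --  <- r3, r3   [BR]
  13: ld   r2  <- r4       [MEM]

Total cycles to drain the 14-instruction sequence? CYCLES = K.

t=0 i0:sub.ALU ; RAW r2
t=1 i1+i2:mulh.MUL;bne.BR ; pair
t=2 i3+i4:ld.MEM;mul.MUL ; pair
t=3 i5:mul.MUL ; RAW r2
t=4 i6:sll.ALU ; RAW r3
t=5 i7:sll.ALU ; RAW r1
t=6 i8+i9:and.ALU;add.ALU ; pair
t=7 i10+i11:or.ALU;ld.MEM ; pair
t=8 i12:beq.BR ; no-port BR/MEM
t=9 i13:ld.MEM ; tail

CYCLES = 10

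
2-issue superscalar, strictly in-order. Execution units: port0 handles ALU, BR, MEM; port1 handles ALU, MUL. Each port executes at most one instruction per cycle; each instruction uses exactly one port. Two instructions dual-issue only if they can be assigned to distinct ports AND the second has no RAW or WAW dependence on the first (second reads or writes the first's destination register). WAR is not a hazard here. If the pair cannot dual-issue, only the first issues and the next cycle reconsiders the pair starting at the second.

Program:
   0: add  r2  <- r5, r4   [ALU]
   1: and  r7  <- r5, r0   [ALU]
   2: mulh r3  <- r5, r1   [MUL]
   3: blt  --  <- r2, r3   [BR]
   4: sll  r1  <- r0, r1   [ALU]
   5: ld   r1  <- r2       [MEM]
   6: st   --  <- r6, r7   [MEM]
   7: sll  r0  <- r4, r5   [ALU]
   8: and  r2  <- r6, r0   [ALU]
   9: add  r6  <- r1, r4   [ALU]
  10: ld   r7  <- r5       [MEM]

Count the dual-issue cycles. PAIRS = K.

  cy0 -> i0+i1 (add/and) pair
  cy1 -> i2 (mulh) RAW r3
  cy2 -> i3+i4 (blt/sll) pair
  cy3 -> i5 (ld) no-port MEM/MEM
  cy4 -> i6+i7 (st/sll) pair
  cy5 -> i8+i9 (and/add) pair
  cy6 -> i10 (ld) tail

PAIRS = 4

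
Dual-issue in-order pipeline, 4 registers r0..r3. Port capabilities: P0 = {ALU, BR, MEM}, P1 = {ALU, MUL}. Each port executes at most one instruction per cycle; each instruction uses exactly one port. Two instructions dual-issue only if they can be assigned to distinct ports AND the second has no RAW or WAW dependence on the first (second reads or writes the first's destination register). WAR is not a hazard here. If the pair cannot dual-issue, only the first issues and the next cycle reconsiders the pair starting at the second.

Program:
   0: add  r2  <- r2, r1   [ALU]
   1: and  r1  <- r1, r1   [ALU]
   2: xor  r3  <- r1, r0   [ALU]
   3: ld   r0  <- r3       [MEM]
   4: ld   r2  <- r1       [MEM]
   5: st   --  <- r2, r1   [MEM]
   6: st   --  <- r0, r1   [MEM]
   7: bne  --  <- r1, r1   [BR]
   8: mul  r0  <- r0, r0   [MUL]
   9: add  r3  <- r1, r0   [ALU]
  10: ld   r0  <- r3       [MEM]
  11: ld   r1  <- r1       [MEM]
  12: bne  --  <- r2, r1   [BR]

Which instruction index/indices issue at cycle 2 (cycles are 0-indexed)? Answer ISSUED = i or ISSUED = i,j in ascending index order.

ISSUED = 3

#0 head=0: add.ALU+and.ALU i0+i1 dual
#1 head=2: xor.ALU i2 RAW r3
#2 head=3: ld.MEM i3 no-port MEM/MEM
#3 head=4: ld.MEM i4 no-port MEM/MEM
#4 head=5: st.MEM i5 no-port MEM/MEM
#5 head=6: st.MEM i6 no-port MEM/BR
#6 head=7: bne.BR+mul.MUL i7+i8 dual
#7 head=9: add.ALU i9 RAW r3
#8 head=10: ld.MEM i10 no-port MEM/MEM
#9 head=11: ld.MEM i11 no-port MEM/BR
#10 head=12: bne.BR i12 tail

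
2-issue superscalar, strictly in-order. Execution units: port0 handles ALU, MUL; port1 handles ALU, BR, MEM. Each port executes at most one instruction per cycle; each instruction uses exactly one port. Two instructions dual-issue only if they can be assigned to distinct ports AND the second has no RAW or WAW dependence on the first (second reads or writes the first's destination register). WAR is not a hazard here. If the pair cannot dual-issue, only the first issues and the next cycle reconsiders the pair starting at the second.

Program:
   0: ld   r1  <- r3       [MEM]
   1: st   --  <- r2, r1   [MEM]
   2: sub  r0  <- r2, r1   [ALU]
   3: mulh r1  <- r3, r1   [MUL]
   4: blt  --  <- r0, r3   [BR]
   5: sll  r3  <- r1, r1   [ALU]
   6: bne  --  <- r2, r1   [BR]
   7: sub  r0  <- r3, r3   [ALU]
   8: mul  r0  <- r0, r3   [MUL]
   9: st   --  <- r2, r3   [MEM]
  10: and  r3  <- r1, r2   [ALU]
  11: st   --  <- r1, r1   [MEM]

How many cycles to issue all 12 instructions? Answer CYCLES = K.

CYCLES = 7

c0: i0 ld.MEM  no-port MEM/MEM
c1: i1+i2 st.MEM/sub.ALU  2-wide
c2: i3+i4 mulh.MUL/blt.BR  2-wide
c3: i5+i6 sll.ALU/bne.BR  2-wide
c4: i7 sub.ALU  RAW+WAW r0
c5: i8+i9 mul.MUL/st.MEM  2-wide
c6: i10+i11 and.ALU/st.MEM  2-wide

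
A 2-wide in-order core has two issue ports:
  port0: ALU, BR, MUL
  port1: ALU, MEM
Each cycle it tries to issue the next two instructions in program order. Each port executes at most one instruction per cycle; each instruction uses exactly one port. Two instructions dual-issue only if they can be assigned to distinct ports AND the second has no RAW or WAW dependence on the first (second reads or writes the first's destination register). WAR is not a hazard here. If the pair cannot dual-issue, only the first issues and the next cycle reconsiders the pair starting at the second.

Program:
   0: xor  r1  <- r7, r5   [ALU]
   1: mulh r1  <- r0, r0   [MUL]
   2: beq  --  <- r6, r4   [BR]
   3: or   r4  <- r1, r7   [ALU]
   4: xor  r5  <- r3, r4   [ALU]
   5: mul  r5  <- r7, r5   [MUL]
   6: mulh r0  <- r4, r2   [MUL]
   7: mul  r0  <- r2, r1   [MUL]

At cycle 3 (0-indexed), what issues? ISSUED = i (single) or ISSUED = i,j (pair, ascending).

#0 head=0: xor.ALU i0 WAW r1
#1 head=1: mulh.MUL i1 no-port MUL/BR
#2 head=2: beq.BR;or.ALU i2,i3 pair
#3 head=4: xor.ALU i4 RAW+WAW r5
#4 head=5: mul.MUL i5 no-port MUL/MUL
#5 head=6: mulh.MUL i6 no-port MUL/MUL
#6 head=7: mul.MUL i7 tail

ISSUED = 4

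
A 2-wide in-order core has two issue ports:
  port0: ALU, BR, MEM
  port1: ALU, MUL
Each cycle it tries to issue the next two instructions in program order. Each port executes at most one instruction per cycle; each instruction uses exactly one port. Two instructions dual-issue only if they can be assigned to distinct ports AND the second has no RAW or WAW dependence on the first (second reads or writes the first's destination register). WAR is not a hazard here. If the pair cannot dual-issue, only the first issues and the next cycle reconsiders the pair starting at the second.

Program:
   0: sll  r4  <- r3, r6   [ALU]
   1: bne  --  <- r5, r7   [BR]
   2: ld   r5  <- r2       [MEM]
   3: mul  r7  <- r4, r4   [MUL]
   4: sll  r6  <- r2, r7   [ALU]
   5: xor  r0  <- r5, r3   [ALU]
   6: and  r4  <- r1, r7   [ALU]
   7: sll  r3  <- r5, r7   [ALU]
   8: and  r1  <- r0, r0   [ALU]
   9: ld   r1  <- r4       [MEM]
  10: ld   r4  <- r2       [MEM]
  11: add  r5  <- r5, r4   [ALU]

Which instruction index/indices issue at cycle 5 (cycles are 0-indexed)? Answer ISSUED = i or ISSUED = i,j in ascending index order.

ISSUED = 9

#0 head=0: sll.ALU;bne.BR i0/i1 dual
#1 head=2: ld.MEM;mul.MUL i2/i3 dual
#2 head=4: sll.ALU;xor.ALU i4/i5 dual
#3 head=6: and.ALU;sll.ALU i6/i7 dual
#4 head=8: and.ALU i8 WAW r1
#5 head=9: ld.MEM i9 no-port MEM/MEM
#6 head=10: ld.MEM i10 RAW r4
#7 head=11: add.ALU i11 tail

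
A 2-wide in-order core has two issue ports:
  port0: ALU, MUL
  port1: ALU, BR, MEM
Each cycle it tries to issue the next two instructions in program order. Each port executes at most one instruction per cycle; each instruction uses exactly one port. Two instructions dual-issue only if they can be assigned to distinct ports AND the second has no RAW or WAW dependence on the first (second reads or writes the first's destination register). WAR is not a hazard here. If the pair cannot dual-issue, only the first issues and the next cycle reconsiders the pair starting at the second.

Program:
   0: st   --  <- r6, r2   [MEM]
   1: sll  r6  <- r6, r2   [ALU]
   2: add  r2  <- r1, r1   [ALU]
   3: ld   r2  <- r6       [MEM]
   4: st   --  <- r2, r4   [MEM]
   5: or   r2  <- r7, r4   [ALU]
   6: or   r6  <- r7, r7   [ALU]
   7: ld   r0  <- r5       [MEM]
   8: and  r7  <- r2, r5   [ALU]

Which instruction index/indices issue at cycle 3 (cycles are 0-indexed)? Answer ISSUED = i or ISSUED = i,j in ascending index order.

ISSUED = 4,5

t=0 i0+i1:st.MEM;sll.ALU ; pair
t=1 i2:add.ALU ; WAW r2
t=2 i3:ld.MEM ; no-port MEM/MEM
t=3 i4+i5:st.MEM;or.ALU ; pair
t=4 i6+i7:or.ALU;ld.MEM ; pair
t=5 i8:and.ALU ; tail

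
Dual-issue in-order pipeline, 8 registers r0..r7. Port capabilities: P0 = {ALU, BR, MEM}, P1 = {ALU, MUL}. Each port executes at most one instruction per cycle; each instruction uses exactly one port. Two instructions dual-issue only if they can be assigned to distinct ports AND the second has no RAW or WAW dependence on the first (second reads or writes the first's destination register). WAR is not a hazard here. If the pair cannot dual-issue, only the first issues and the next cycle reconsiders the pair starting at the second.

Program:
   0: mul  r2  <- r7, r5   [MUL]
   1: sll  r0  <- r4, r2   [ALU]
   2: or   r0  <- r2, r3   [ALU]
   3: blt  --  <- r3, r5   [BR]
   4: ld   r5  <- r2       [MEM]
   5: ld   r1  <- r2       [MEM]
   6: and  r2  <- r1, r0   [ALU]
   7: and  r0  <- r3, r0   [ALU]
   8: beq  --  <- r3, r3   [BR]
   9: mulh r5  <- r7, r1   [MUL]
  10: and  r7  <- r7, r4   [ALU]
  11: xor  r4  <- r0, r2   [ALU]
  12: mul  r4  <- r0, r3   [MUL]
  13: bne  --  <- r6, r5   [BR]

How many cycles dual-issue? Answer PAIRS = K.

PAIRS = 5

t=0 i0:mul ; RAW r2
t=1 i1:sll ; WAW r0
t=2 i2+i3:or+blt ; pair
t=3 i4:ld ; no-port MEM/MEM
t=4 i5:ld ; RAW r1
t=5 i6+i7:and+and ; pair
t=6 i8+i9:beq+mulh ; pair
t=7 i10+i11:and+xor ; pair
t=8 i12+i13:mul+bne ; pair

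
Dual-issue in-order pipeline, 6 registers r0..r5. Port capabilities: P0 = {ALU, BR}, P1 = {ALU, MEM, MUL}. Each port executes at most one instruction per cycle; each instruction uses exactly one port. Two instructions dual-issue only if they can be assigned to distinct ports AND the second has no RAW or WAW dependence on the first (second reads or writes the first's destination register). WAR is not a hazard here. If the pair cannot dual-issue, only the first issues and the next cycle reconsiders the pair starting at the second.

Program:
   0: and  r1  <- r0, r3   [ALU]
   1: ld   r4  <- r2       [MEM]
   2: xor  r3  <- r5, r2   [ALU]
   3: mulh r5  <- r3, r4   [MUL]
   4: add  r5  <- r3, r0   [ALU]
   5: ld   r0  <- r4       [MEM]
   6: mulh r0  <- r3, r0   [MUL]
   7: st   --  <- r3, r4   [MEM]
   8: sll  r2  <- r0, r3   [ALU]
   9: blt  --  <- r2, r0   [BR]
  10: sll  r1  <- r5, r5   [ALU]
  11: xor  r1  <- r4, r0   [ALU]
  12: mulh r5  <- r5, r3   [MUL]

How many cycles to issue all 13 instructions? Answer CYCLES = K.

CYCLES = 8

  cy0 -> i0+i1 (and.ALU;ld.MEM) dual
  cy1 -> i2 (xor.ALU) RAW r3
  cy2 -> i3 (mulh.MUL) WAW r5
  cy3 -> i4+i5 (add.ALU;ld.MEM) dual
  cy4 -> i6 (mulh.MUL) no-port MUL/MEM
  cy5 -> i7+i8 (st.MEM;sll.ALU) dual
  cy6 -> i9+i10 (blt.BR;sll.ALU) dual
  cy7 -> i11+i12 (xor.ALU;mulh.MUL) dual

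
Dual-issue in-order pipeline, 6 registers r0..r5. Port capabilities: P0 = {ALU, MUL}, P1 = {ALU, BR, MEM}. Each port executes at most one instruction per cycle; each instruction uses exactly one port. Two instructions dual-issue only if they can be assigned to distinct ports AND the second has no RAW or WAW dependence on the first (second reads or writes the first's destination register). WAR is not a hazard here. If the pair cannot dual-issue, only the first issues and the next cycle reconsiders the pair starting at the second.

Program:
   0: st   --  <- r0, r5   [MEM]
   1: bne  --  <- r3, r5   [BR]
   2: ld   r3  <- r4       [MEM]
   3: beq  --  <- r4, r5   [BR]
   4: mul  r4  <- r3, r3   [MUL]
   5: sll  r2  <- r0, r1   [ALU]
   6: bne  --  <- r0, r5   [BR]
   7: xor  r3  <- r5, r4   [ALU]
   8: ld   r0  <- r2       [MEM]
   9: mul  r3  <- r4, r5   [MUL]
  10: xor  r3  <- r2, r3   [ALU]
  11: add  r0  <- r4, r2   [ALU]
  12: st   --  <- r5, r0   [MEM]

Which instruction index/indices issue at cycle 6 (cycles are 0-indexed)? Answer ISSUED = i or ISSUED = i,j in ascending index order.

ISSUED = 9

[0] i0  st  -- no-port MEM/BR
[1] i1  bne  -- no-port BR/MEM
[2] i2  ld  -- no-port MEM/BR
[3] i3&i4  beq+mul  -- dual
[4] i5&i6  sll+bne  -- dual
[5] i7&i8  xor+ld  -- dual
[6] i9  mul  -- RAW+WAW r3
[7] i10&i11  xor+add  -- dual
[8] i12  st  -- tail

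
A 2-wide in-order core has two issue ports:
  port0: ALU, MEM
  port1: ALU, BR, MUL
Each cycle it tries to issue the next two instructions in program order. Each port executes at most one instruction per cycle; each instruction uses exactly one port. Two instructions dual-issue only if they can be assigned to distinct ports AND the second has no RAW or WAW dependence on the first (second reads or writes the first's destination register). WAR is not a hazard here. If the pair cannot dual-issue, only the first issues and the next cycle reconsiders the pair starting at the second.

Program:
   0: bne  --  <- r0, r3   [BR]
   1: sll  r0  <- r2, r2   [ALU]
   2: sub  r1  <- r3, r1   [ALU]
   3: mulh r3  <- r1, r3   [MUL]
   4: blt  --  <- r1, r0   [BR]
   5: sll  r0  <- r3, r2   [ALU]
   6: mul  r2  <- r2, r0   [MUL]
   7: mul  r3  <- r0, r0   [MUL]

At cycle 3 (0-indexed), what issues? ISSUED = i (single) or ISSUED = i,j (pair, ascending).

ISSUED = 4,5

  cy0 -> i0,i1 (bne.BR;sll.ALU) pair
  cy1 -> i2 (sub.ALU) RAW r1
  cy2 -> i3 (mulh.MUL) no-port MUL/BR
  cy3 -> i4,i5 (blt.BR;sll.ALU) pair
  cy4 -> i6 (mul.MUL) no-port MUL/MUL
  cy5 -> i7 (mul.MUL) tail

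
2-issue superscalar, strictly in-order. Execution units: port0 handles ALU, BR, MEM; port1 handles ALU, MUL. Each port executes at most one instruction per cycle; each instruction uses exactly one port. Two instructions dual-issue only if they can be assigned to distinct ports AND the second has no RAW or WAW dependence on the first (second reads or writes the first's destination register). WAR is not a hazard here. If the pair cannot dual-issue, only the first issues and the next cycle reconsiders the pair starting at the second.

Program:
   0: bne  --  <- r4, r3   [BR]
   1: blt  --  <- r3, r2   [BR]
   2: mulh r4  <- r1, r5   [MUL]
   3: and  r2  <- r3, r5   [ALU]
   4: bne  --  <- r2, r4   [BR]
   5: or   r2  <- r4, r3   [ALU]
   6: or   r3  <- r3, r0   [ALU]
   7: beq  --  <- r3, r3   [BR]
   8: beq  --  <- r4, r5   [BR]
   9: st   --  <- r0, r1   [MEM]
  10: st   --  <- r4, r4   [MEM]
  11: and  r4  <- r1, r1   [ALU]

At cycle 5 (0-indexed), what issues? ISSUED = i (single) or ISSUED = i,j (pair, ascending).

ISSUED = 7

t=0 i0:bne.BR ; no-port BR/BR
t=1 i1&i2:blt.BR;mulh.MUL ; dual
t=2 i3:and.ALU ; RAW r2
t=3 i4&i5:bne.BR;or.ALU ; dual
t=4 i6:or.ALU ; RAW r3
t=5 i7:beq.BR ; no-port BR/BR
t=6 i8:beq.BR ; no-port BR/MEM
t=7 i9:st.MEM ; no-port MEM/MEM
t=8 i10&i11:st.MEM;and.ALU ; dual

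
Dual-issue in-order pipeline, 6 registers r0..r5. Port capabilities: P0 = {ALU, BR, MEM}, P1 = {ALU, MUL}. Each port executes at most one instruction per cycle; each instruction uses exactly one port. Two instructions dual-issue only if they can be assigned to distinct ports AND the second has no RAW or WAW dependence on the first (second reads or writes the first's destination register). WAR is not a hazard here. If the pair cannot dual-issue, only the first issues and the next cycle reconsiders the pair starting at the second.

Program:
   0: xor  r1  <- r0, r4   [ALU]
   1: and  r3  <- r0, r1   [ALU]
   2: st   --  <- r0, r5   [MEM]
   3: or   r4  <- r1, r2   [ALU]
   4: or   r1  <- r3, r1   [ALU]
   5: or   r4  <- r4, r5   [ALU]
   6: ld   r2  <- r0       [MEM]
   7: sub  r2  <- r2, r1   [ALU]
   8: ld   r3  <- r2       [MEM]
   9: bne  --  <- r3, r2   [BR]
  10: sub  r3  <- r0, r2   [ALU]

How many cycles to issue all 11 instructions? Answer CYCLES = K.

c0: i0 xor  RAW r1
c1: i1/i2 and st  pair
c2: i3/i4 or or  pair
c3: i5/i6 or ld  pair
c4: i7 sub  RAW r2
c5: i8 ld  no-port MEM/BR
c6: i9/i10 bne sub  pair

CYCLES = 7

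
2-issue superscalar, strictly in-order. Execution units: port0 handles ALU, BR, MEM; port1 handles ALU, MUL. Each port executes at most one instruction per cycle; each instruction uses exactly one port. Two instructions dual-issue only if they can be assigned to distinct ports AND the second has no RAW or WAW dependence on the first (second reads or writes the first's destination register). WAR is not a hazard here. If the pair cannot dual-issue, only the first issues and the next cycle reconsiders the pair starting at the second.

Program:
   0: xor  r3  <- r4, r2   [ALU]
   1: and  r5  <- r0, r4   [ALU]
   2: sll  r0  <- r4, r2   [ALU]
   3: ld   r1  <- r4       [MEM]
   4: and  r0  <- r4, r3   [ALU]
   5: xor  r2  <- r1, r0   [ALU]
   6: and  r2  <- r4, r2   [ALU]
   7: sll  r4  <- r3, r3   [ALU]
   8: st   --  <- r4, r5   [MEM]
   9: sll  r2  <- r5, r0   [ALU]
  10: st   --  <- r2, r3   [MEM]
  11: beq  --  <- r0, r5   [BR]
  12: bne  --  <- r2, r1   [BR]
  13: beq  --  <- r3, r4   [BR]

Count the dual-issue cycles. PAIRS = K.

t=0 i0+i1:xor+and ; pair
t=1 i2+i3:sll+ld ; pair
t=2 i4:and ; RAW r0
t=3 i5:xor ; RAW+WAW r2
t=4 i6+i7:and+sll ; pair
t=5 i8+i9:st+sll ; pair
t=6 i10:st ; no-port MEM/BR
t=7 i11:beq ; no-port BR/BR
t=8 i12:bne ; no-port BR/BR
t=9 i13:beq ; tail

PAIRS = 4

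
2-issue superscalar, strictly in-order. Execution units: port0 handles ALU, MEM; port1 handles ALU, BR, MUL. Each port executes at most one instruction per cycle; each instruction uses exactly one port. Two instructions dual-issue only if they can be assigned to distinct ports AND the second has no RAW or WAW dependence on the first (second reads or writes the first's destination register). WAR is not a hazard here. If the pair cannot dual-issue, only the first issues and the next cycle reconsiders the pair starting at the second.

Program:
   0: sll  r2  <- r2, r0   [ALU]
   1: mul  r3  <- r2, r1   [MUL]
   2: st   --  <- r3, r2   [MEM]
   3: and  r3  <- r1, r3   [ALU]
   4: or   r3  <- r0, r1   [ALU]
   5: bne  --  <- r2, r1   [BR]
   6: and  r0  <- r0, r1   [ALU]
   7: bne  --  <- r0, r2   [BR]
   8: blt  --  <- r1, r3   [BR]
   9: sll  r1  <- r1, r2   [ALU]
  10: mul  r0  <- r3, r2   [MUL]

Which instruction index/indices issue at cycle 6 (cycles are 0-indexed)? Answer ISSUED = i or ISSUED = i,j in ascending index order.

ISSUED = 8,9

c0: i0 sll  RAW r2
c1: i1 mul  RAW r3
c2: i2&i3 st+and  dual
c3: i4&i5 or+bne  dual
c4: i6 and  RAW r0
c5: i7 bne  no-port BR/BR
c6: i8&i9 blt+sll  dual
c7: i10 mul  tail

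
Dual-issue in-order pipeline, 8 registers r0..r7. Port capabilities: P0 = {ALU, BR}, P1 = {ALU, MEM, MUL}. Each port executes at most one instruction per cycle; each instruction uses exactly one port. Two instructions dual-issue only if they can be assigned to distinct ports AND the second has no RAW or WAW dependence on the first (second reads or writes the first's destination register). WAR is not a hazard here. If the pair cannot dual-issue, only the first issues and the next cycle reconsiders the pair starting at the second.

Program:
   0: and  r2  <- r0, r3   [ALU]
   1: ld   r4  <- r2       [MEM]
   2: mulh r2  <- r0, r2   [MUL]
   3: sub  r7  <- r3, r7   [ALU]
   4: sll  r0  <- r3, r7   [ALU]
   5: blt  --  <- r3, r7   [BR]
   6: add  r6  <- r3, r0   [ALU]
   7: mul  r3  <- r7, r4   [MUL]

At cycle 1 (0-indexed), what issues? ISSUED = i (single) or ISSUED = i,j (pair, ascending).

0. and @i0  | RAW r2
1. ld @i1  | no-port MEM/MUL
2. mulh;sub @i2&i3  | pair
3. sll;blt @i4&i5  | pair
4. add;mul @i6&i7  | pair

ISSUED = 1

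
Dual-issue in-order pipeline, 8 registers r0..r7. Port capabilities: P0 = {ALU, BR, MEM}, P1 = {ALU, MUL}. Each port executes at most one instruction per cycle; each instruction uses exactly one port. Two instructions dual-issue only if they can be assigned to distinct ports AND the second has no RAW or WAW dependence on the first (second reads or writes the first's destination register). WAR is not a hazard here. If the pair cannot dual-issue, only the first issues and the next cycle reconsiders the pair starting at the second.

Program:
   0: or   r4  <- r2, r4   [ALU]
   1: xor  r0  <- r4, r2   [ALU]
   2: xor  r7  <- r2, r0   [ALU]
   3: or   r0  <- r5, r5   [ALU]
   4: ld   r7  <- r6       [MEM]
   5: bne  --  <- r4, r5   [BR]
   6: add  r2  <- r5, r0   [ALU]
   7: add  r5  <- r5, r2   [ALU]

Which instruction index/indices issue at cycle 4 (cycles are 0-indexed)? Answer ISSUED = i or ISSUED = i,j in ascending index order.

ISSUED = 5,6

#0 head=0: or i0 RAW r4
#1 head=1: xor i1 RAW r0
#2 head=2: xor/or i2&i3 2-wide
#3 head=4: ld i4 no-port MEM/BR
#4 head=5: bne/add i5&i6 2-wide
#5 head=7: add i7 tail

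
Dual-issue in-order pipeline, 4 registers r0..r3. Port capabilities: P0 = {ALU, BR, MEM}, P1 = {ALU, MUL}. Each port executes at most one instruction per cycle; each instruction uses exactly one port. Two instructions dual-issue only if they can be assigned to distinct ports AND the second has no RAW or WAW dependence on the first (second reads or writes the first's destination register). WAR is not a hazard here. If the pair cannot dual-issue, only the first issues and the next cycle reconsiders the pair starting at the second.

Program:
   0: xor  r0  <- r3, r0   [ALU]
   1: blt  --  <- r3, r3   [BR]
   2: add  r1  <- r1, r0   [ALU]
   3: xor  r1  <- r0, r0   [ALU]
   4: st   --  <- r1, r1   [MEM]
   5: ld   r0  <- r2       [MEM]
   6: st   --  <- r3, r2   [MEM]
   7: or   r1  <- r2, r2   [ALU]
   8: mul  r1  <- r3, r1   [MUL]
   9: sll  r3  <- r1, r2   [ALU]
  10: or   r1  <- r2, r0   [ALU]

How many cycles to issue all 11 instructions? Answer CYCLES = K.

CYCLES = 8

t=0 i0&i1:xor.ALU blt.BR ; pair
t=1 i2:add.ALU ; WAW r1
t=2 i3:xor.ALU ; RAW r1
t=3 i4:st.MEM ; no-port MEM/MEM
t=4 i5:ld.MEM ; no-port MEM/MEM
t=5 i6&i7:st.MEM or.ALU ; pair
t=6 i8:mul.MUL ; RAW r1
t=7 i9&i10:sll.ALU or.ALU ; pair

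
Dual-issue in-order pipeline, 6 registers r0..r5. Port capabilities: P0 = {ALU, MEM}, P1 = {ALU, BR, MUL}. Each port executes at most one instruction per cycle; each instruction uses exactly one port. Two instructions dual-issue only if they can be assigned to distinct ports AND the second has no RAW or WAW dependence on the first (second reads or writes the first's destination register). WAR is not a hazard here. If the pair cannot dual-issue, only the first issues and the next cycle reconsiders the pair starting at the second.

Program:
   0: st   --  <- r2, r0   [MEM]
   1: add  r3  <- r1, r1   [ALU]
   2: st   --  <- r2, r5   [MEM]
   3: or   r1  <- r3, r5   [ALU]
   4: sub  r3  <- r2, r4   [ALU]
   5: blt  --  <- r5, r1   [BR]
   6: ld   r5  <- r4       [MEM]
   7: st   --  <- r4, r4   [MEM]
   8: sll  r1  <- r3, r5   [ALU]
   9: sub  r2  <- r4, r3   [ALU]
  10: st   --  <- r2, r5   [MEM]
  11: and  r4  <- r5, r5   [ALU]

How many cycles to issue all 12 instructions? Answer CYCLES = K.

[0] i0/i1  st+add  -- pair
[1] i2/i3  st+or  -- pair
[2] i4/i5  sub+blt  -- pair
[3] i6  ld  -- no-port MEM/MEM
[4] i7/i8  st+sll  -- pair
[5] i9  sub  -- RAW r2
[6] i10/i11  st+and  -- pair

CYCLES = 7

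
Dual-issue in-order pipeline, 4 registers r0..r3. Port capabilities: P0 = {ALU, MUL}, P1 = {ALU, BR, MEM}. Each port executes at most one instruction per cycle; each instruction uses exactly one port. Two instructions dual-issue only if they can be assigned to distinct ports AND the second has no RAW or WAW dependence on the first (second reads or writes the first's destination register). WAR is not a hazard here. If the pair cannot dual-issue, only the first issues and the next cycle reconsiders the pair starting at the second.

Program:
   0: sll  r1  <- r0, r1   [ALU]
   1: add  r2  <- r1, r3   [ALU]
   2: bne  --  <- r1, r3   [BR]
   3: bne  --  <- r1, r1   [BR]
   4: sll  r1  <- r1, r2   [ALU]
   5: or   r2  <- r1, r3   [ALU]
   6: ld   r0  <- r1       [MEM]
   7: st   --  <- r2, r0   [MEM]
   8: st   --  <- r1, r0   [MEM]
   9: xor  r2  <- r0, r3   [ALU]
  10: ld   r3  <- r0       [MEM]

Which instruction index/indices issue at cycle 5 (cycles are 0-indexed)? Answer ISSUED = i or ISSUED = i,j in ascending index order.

#0 head=0: sll i0 RAW r1
#1 head=1: add+bne i1&i2 dual
#2 head=3: bne+sll i3&i4 dual
#3 head=5: or+ld i5&i6 dual
#4 head=7: st i7 no-port MEM/MEM
#5 head=8: st+xor i8&i9 dual
#6 head=10: ld i10 tail

ISSUED = 8,9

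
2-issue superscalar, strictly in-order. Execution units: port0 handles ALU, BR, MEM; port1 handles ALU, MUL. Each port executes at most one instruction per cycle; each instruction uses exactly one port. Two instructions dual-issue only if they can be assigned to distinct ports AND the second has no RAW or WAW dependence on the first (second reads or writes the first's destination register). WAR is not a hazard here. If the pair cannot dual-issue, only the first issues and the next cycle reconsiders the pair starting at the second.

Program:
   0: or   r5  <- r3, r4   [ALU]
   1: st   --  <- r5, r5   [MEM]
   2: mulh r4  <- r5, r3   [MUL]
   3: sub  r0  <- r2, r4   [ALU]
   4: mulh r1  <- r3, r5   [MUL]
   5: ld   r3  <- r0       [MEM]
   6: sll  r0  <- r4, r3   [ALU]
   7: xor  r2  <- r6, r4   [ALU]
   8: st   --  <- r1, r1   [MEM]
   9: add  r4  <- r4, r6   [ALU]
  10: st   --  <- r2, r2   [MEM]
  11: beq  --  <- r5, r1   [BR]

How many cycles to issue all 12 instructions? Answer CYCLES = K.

CYCLES = 8

[0] i0  or  -- RAW r5
[1] i1&i2  st mulh  -- 2-wide
[2] i3&i4  sub mulh  -- 2-wide
[3] i5  ld  -- RAW r3
[4] i6&i7  sll xor  -- 2-wide
[5] i8&i9  st add  -- 2-wide
[6] i10  st  -- no-port MEM/BR
[7] i11  beq  -- tail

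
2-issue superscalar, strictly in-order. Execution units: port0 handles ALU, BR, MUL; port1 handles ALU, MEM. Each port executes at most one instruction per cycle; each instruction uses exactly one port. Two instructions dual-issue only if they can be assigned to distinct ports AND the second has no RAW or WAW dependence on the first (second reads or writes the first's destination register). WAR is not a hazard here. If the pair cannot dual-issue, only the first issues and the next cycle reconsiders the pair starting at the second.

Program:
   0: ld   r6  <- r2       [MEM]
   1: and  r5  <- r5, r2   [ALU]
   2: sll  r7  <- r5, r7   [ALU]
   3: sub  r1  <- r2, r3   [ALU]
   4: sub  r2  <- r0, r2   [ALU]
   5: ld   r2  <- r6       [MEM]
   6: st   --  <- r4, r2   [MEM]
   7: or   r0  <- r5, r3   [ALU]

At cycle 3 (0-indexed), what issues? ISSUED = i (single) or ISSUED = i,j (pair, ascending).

ISSUED = 5

[0] i0+i1  ld.MEM;and.ALU  -- 2-wide
[1] i2+i3  sll.ALU;sub.ALU  -- 2-wide
[2] i4  sub.ALU  -- WAW r2
[3] i5  ld.MEM  -- no-port MEM/MEM
[4] i6+i7  st.MEM;or.ALU  -- 2-wide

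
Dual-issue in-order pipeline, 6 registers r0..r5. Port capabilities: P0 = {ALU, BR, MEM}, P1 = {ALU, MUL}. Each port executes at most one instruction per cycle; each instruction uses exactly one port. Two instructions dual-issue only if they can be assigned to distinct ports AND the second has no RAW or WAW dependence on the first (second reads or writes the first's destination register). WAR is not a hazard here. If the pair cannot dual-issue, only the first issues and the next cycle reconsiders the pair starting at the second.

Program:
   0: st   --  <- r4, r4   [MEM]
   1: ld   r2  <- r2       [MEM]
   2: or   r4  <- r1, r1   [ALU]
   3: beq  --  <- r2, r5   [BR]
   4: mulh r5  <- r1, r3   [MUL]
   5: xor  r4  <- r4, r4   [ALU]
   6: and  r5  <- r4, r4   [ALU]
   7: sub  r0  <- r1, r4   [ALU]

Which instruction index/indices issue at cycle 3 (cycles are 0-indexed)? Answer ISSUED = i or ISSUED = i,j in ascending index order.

#0 head=0: st i0 no-port MEM/MEM
#1 head=1: ld+or i1,i2 2-wide
#2 head=3: beq+mulh i3,i4 2-wide
#3 head=5: xor i5 RAW r4
#4 head=6: and+sub i6,i7 2-wide

ISSUED = 5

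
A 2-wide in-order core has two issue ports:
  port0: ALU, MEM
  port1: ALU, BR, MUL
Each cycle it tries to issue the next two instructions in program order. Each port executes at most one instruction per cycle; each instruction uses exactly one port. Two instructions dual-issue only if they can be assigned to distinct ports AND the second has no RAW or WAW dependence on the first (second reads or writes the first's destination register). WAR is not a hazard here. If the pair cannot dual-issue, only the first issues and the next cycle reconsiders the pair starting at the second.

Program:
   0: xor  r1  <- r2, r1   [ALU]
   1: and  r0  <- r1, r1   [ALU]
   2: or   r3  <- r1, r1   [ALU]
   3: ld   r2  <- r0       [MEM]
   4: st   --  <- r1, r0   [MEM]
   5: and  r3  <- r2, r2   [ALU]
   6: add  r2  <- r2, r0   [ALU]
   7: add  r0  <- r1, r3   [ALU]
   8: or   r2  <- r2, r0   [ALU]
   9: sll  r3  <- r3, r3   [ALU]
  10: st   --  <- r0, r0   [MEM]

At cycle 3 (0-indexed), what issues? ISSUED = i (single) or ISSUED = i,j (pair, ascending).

ISSUED = 4,5

0. xor @i0  | RAW r1
1. and or @i1+i2  | 2-wide
2. ld @i3  | no-port MEM/MEM
3. st and @i4+i5  | 2-wide
4. add add @i6+i7  | 2-wide
5. or sll @i8+i9  | 2-wide
6. st @i10  | tail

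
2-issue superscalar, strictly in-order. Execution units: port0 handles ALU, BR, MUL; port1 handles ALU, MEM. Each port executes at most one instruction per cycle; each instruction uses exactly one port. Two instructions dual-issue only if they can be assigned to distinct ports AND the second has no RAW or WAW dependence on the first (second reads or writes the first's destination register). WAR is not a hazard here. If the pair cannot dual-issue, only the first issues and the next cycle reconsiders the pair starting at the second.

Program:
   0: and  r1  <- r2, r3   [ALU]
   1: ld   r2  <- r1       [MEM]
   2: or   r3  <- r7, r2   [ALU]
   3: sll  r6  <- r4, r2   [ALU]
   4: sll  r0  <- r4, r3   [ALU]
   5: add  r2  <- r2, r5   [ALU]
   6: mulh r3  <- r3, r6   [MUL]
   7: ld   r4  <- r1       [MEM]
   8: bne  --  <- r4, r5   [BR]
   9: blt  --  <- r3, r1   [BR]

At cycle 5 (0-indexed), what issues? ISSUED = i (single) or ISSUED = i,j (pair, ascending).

[0] i0  and.ALU  -- RAW r1
[1] i1  ld.MEM  -- RAW r2
[2] i2&i3  or.ALU/sll.ALU  -- pair
[3] i4&i5  sll.ALU/add.ALU  -- pair
[4] i6&i7  mulh.MUL/ld.MEM  -- pair
[5] i8  bne.BR  -- no-port BR/BR
[6] i9  blt.BR  -- tail

ISSUED = 8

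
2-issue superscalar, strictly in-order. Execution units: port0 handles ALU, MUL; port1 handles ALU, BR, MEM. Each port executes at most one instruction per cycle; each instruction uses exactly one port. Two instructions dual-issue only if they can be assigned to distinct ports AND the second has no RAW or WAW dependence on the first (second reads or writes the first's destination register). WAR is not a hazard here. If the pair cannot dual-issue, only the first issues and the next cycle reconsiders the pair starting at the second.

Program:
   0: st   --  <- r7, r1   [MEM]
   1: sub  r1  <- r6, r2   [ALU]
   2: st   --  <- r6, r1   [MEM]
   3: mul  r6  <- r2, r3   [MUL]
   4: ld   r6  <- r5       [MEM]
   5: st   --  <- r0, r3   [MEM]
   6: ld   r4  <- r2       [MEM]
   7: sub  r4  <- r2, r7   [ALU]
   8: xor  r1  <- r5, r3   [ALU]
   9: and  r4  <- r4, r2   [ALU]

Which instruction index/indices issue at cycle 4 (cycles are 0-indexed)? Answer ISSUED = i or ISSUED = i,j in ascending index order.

ISSUED = 6

[0] i0+i1  st.MEM/sub.ALU  -- 2-wide
[1] i2+i3  st.MEM/mul.MUL  -- 2-wide
[2] i4  ld.MEM  -- no-port MEM/MEM
[3] i5  st.MEM  -- no-port MEM/MEM
[4] i6  ld.MEM  -- WAW r4
[5] i7+i8  sub.ALU/xor.ALU  -- 2-wide
[6] i9  and.ALU  -- tail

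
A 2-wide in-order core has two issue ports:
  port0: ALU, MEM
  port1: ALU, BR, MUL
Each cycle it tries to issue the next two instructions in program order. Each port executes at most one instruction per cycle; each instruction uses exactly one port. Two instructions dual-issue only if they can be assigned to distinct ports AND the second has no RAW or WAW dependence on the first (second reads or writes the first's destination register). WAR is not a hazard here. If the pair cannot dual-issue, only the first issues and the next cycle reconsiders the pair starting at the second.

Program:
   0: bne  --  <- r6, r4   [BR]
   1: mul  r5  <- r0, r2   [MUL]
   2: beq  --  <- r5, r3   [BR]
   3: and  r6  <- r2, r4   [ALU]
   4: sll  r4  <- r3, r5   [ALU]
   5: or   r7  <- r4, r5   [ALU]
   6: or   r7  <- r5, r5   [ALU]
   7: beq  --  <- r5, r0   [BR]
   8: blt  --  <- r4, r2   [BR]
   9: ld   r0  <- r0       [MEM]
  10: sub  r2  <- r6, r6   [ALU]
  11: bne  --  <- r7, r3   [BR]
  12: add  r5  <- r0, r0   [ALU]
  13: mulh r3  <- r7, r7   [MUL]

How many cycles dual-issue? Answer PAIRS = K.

PAIRS = 5

c0: i0 bne.BR  no-port BR/MUL
c1: i1 mul.MUL  no-port MUL/BR
c2: i2,i3 beq.BR/and.ALU  2-wide
c3: i4 sll.ALU  RAW r4
c4: i5 or.ALU  WAW r7
c5: i6,i7 or.ALU/beq.BR  2-wide
c6: i8,i9 blt.BR/ld.MEM  2-wide
c7: i10,i11 sub.ALU/bne.BR  2-wide
c8: i12,i13 add.ALU/mulh.MUL  2-wide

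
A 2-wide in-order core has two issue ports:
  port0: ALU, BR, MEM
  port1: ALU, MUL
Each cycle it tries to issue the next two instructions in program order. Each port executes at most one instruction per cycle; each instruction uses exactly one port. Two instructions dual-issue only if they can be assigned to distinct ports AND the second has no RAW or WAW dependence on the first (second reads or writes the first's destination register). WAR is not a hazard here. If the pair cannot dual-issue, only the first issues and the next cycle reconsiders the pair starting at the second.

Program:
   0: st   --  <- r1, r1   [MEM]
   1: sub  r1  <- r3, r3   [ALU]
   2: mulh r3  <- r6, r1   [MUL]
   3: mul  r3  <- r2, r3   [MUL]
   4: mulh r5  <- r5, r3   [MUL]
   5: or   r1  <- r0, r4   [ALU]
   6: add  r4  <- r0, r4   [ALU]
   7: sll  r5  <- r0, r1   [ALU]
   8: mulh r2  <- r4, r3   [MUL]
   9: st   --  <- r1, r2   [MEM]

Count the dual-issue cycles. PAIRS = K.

PAIRS = 3

c0: i0,i1 st+sub  2-wide
c1: i2 mulh  no-port MUL/MUL
c2: i3 mul  no-port MUL/MUL
c3: i4,i5 mulh+or  2-wide
c4: i6,i7 add+sll  2-wide
c5: i8 mulh  RAW r2
c6: i9 st  tail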